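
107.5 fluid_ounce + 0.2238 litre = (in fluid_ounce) 115.1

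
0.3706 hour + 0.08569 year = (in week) 4.47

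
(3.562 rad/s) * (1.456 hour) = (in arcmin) 6.418e+07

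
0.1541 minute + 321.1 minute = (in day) 0.2231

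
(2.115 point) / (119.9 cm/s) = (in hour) 1.729e-07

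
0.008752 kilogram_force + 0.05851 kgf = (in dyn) 6.596e+04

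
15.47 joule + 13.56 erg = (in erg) 1.547e+08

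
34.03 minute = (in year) 6.475e-05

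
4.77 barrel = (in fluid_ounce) 2.564e+04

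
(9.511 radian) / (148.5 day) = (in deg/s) 4.247e-05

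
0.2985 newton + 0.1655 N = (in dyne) 4.64e+04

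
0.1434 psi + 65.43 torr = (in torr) 72.85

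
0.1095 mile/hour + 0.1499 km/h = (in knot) 0.1761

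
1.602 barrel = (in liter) 254.7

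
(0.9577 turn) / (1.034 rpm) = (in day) 0.0006432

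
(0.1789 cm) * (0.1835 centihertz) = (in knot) 6.381e-06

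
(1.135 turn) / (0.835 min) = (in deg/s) 8.156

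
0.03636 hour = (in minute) 2.182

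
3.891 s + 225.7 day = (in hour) 5417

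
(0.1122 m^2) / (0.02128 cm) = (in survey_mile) 0.3276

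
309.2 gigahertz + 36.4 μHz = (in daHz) 3.092e+10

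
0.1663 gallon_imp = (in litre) 0.756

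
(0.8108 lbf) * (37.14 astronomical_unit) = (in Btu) 1.899e+10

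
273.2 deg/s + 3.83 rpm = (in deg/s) 296.2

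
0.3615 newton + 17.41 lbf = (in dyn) 7.781e+06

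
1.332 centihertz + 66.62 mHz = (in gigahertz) 7.994e-11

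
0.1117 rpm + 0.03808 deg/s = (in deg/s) 0.7083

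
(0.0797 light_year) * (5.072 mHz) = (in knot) 7.434e+12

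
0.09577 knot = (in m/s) 0.04927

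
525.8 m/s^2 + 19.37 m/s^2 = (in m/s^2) 545.2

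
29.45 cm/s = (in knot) 0.5725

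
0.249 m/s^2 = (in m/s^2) 0.249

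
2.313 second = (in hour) 0.0006425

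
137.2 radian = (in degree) 7861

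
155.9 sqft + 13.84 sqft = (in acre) 0.003897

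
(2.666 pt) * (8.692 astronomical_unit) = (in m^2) 1.223e+09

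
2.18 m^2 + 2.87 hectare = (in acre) 7.092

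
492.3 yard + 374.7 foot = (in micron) 5.644e+08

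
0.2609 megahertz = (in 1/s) 2.609e+05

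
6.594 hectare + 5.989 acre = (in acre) 22.28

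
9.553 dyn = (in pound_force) 2.148e-05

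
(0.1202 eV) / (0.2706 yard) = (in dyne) 7.783e-15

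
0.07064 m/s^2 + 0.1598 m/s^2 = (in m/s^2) 0.2304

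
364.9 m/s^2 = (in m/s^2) 364.9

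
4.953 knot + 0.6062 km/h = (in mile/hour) 6.076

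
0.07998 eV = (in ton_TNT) 3.063e-30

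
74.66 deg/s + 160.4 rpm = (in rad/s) 18.1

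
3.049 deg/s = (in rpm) 0.5082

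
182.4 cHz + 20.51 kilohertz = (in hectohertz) 205.1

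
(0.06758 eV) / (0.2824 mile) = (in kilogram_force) 2.429e-24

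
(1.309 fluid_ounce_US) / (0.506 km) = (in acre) 1.89e-11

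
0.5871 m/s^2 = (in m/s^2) 0.5871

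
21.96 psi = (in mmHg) 1136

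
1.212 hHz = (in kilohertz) 0.1212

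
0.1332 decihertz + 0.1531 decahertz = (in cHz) 154.4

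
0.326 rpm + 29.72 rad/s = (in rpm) 284.1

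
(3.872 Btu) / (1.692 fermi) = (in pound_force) 5.428e+17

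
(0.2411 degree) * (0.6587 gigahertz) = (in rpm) 2.647e+07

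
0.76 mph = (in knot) 0.6604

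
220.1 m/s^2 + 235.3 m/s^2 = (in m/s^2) 455.4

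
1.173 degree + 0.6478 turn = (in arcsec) 8.438e+05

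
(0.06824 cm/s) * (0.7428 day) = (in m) 43.8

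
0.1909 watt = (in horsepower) 0.000256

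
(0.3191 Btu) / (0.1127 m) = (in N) 2987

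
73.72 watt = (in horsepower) 0.09886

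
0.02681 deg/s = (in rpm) 0.004468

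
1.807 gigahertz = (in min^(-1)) 1.084e+11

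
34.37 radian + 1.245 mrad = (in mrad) 3.437e+04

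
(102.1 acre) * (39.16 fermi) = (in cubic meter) 1.618e-08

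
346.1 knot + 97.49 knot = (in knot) 443.6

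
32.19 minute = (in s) 1931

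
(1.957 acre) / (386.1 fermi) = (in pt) 5.814e+19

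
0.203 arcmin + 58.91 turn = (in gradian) 2.356e+04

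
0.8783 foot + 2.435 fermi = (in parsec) 8.676e-18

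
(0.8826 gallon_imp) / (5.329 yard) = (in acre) 2.035e-07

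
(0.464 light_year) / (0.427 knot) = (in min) 3.331e+14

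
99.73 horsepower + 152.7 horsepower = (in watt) 1.882e+05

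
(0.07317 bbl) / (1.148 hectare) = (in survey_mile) 6.297e-10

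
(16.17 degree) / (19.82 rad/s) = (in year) 4.515e-10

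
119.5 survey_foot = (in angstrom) 3.642e+11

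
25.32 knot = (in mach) 0.03825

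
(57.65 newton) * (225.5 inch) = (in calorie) 78.92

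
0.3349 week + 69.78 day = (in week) 10.3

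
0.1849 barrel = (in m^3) 0.0294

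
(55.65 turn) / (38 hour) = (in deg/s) 0.1464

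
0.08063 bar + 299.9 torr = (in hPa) 480.5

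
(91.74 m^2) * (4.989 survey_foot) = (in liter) 1.395e+05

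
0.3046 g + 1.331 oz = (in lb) 0.08386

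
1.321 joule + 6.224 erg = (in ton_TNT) 3.157e-10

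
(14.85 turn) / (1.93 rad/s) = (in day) 0.0005595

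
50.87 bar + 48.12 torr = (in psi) 738.7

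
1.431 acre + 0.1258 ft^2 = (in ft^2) 6.233e+04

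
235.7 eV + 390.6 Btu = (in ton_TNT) 9.85e-05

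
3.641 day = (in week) 0.5201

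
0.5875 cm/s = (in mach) 1.725e-05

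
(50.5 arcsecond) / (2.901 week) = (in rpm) 1.333e-09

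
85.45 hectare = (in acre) 211.2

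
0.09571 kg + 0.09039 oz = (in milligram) 9.827e+04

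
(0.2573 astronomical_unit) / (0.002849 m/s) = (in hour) 3.753e+09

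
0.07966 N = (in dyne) 7966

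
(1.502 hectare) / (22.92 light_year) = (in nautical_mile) 3.74e-17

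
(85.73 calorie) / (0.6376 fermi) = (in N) 5.626e+17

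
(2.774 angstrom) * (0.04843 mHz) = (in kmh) 4.836e-14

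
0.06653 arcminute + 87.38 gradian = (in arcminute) 4719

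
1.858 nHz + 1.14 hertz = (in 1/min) 68.4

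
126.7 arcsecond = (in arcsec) 126.7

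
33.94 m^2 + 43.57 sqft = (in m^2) 37.99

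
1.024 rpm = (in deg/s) 6.144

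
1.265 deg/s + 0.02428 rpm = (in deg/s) 1.411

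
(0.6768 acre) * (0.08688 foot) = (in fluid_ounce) 2.453e+06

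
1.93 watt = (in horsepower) 0.002588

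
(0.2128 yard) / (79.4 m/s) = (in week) 4.052e-09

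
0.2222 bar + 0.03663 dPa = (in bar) 0.2222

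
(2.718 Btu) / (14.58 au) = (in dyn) 0.0001315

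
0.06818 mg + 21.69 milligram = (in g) 0.02176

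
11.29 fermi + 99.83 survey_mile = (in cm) 1.607e+07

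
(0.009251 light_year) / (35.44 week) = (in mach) 1.199e+04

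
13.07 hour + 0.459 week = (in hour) 90.18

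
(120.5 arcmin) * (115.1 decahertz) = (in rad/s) 40.34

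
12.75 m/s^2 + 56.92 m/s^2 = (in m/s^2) 69.67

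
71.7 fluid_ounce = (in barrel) 0.01334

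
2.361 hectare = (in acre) 5.834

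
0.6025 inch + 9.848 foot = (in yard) 3.299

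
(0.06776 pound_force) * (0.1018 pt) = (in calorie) 2.587e-06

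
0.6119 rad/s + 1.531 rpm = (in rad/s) 0.7722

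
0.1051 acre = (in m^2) 425.3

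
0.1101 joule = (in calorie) 0.02631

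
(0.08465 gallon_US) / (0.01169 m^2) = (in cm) 2.741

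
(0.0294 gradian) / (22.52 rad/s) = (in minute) 3.418e-07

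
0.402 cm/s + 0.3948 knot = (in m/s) 0.2071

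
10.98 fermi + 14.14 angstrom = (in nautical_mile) 7.635e-13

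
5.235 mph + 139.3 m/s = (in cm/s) 1.416e+04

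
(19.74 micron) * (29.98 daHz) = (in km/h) 0.0213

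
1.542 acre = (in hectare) 0.624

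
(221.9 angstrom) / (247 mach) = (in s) 2.638e-13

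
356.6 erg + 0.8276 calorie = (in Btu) 0.003282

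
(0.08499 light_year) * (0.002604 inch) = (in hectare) 5.318e+06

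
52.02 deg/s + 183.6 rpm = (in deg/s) 1154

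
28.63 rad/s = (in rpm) 273.4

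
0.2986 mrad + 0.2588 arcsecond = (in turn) 4.772e-05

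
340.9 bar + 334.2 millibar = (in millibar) 3.412e+05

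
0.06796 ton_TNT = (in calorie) 6.796e+07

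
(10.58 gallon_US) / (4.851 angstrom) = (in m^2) 8.256e+07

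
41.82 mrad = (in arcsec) 8626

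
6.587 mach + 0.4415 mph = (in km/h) 8075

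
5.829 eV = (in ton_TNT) 2.232e-28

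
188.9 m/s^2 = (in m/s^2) 188.9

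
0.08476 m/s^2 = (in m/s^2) 0.08476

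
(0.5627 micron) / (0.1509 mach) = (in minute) 1.825e-10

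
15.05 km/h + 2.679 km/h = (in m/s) 4.925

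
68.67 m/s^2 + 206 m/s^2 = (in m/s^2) 274.7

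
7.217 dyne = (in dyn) 7.217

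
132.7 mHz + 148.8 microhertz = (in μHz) 1.328e+05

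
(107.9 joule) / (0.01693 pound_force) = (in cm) 1.433e+05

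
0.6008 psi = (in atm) 0.04088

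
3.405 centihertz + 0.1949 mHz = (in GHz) 3.424e-11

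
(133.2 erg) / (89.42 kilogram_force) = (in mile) 9.438e-12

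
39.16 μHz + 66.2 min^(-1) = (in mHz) 1103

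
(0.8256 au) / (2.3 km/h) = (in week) 3.196e+05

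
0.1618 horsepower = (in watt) 120.7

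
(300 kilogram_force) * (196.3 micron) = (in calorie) 0.138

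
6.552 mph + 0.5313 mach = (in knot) 357.3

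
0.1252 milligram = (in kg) 1.252e-07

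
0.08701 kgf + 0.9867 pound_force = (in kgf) 0.5346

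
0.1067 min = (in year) 2.03e-07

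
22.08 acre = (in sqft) 9.618e+05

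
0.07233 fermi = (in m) 7.233e-17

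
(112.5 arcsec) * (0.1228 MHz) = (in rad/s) 66.98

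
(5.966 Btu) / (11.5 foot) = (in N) 1796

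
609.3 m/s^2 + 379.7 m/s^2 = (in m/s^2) 989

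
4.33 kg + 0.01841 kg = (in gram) 4348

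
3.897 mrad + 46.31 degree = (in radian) 0.8122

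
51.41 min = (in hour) 0.8568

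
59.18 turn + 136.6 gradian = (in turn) 59.52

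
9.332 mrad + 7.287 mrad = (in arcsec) 3428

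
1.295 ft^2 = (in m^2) 0.1203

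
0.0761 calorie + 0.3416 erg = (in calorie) 0.0761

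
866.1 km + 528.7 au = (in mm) 7.909e+16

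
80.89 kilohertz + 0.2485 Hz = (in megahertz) 0.08089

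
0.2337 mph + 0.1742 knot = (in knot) 0.3773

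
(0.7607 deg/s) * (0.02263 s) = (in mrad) 0.3005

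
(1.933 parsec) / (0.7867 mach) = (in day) 2.577e+09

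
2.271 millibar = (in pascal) 227.1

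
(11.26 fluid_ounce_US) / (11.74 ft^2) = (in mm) 0.3053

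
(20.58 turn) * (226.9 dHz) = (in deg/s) 1.681e+05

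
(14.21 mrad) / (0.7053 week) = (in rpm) 3.181e-07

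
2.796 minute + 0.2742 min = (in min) 3.07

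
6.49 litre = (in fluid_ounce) 219.5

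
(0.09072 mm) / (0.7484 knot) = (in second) 0.0002356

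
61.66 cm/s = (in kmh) 2.22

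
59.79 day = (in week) 8.541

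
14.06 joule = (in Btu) 0.01333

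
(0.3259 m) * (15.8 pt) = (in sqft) 0.01955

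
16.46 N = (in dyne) 1.646e+06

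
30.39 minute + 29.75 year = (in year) 29.75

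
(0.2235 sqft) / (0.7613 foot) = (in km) 8.948e-05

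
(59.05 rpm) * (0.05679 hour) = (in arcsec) 2.608e+08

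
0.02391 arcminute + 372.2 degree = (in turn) 1.034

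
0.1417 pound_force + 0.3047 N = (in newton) 0.935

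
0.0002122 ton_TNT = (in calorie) 2.122e+05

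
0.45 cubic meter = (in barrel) 2.83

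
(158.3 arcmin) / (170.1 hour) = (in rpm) 7.181e-07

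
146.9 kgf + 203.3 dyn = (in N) 1441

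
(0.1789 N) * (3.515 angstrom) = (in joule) 6.288e-11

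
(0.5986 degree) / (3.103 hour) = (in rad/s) 9.353e-07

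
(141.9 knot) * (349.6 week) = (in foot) 5.064e+10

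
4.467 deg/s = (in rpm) 0.7445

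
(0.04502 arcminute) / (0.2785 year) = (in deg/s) 8.543e-11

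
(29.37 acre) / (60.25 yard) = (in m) 2157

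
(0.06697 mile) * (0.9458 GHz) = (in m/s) 1.019e+11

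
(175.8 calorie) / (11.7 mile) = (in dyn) 3906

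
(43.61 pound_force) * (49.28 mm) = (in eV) 5.967e+19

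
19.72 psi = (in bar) 1.36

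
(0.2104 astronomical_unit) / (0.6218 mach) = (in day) 1721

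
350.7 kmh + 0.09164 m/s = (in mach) 0.2864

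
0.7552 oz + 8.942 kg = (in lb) 19.76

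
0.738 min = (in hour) 0.0123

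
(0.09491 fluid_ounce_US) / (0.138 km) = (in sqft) 2.189e-07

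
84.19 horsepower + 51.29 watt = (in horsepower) 84.26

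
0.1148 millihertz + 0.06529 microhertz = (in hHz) 1.149e-06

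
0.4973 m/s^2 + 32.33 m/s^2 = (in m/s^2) 32.83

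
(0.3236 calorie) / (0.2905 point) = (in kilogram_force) 1347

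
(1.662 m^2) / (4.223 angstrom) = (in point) 1.116e+13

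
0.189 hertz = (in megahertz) 1.89e-07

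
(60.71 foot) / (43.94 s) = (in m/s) 0.4211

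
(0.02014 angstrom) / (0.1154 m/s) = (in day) 2.02e-16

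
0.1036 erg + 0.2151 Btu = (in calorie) 54.24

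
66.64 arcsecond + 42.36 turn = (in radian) 266.2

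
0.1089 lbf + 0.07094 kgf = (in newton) 1.18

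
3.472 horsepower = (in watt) 2589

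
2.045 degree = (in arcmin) 122.7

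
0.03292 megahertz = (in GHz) 3.292e-05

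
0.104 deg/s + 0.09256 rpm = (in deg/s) 0.6594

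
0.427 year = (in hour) 3741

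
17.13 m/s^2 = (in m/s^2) 17.13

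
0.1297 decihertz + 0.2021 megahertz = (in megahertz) 0.2021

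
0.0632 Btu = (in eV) 4.162e+20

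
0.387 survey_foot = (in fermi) 1.18e+14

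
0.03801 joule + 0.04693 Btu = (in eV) 3.093e+20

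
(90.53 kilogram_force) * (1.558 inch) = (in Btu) 0.0333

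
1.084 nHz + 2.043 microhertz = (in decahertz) 2.044e-07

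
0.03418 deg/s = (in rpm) 0.005697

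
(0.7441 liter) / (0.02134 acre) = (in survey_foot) 2.827e-05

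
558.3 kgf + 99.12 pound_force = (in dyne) 5.916e+08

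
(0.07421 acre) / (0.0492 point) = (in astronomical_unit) 0.0001157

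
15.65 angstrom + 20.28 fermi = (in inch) 6.161e-08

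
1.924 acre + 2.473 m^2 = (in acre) 1.925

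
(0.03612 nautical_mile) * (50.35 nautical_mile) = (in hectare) 623.8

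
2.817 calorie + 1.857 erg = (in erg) 1.179e+08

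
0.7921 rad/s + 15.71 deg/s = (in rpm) 10.18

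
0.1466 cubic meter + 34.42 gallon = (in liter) 276.9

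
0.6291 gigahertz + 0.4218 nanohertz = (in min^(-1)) 3.775e+10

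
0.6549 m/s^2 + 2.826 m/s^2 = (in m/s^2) 3.481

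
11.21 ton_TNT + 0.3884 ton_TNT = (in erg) 4.853e+17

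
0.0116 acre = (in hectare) 0.004694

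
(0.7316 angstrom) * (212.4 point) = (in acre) 1.355e-15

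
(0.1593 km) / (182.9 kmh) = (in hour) 0.000871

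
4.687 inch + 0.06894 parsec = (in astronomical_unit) 1.422e+04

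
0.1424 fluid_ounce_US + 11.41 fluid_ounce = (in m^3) 0.0003416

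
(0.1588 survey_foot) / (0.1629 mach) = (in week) 1.443e-09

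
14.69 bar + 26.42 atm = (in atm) 40.92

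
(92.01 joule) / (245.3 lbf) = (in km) 8.432e-05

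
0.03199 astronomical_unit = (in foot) 1.57e+10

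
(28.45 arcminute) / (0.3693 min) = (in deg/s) 0.0214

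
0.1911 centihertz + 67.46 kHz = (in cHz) 6.746e+06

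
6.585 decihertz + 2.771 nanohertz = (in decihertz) 6.585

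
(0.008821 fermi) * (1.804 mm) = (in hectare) 1.591e-24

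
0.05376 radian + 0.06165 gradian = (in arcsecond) 1.129e+04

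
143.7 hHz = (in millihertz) 1.437e+07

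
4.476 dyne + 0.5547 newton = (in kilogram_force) 0.05657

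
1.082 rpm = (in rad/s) 0.1133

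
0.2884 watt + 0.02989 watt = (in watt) 0.3183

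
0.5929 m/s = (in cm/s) 59.29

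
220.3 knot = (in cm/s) 1.133e+04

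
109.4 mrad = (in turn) 0.01741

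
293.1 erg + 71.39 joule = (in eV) 4.456e+20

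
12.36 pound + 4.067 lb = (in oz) 262.8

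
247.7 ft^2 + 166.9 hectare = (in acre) 412.4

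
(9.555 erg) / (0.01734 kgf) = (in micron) 5.619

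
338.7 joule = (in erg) 3.387e+09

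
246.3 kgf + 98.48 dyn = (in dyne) 2.415e+08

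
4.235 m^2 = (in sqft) 45.59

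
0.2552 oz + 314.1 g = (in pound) 0.7084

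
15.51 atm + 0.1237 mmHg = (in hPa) 1.572e+04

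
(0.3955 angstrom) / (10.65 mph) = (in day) 9.615e-17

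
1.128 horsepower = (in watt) 841.1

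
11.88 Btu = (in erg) 1.253e+11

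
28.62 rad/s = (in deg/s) 1640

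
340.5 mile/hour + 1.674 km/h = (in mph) 341.5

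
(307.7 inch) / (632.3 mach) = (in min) 6.05e-07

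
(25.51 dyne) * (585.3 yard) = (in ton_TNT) 3.263e-11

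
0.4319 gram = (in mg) 431.9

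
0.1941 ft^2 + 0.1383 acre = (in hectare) 0.05597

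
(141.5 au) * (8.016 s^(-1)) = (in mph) 3.796e+14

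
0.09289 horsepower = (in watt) 69.27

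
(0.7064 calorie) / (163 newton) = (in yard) 0.01983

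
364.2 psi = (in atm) 24.78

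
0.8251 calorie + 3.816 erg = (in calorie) 0.8251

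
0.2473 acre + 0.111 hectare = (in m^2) 2111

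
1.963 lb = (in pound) 1.963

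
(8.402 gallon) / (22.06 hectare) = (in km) 1.442e-10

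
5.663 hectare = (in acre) 13.99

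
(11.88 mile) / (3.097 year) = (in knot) 0.0003805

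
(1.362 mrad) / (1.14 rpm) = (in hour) 3.169e-06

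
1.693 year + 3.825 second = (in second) 5.339e+07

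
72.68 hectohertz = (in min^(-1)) 4.361e+05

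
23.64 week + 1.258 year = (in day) 624.6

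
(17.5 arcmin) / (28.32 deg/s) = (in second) 0.0103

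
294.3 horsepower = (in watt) 2.195e+05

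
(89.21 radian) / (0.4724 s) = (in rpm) 1803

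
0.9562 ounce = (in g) 27.11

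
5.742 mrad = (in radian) 0.005742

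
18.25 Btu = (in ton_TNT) 4.602e-06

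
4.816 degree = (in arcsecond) 1.734e+04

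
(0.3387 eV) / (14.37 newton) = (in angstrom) 3.776e-11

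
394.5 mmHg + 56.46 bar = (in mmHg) 4.274e+04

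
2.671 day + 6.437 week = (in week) 6.819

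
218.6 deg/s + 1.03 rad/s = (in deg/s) 277.6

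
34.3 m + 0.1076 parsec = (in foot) 1.089e+16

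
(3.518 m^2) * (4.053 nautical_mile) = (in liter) 2.641e+07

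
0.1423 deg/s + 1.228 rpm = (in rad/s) 0.1311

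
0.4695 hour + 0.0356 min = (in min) 28.21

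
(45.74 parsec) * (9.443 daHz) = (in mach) 3.914e+17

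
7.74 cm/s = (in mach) 0.0002273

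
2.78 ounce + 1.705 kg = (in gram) 1784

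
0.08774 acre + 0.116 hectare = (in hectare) 0.1515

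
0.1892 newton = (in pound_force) 0.04253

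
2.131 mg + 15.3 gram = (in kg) 0.0153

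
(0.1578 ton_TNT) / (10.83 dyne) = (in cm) 6.096e+14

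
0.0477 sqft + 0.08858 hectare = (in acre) 0.2189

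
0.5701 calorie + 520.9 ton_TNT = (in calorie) 5.209e+11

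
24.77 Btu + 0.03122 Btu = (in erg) 2.617e+11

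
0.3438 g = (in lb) 0.0007579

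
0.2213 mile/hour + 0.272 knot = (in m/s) 0.2389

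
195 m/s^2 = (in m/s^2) 195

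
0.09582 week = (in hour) 16.1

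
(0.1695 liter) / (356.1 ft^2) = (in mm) 0.005124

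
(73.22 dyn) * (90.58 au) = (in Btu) 9.404e+06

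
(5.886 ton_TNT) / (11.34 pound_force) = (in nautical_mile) 2.636e+05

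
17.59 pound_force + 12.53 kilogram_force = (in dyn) 2.011e+07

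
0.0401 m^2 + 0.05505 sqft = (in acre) 1.117e-05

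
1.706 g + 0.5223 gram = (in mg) 2228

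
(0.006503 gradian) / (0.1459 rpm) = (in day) 7.738e-08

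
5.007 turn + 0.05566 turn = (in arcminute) 1.094e+05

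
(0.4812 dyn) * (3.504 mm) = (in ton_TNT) 4.03e-18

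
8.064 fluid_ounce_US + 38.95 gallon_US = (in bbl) 0.9289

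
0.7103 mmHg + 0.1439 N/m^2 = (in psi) 0.01376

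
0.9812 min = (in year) 1.867e-06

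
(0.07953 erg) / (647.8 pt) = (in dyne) 0.00348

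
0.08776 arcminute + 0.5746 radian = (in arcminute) 1975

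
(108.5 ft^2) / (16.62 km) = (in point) 1.719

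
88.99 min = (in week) 0.008828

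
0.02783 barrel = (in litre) 4.425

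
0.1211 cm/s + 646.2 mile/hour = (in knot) 561.5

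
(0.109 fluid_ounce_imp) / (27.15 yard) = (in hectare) 1.247e-11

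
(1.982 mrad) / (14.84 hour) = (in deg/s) 2.126e-06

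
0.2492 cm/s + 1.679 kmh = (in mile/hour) 1.049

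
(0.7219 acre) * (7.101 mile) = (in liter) 3.339e+10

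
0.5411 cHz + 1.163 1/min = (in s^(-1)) 0.02479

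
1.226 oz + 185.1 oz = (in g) 5282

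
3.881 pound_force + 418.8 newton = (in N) 436.1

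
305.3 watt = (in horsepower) 0.4094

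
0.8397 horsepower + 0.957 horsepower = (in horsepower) 1.797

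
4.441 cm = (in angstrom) 4.441e+08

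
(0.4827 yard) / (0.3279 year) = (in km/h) 1.537e-07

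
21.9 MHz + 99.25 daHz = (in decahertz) 2.19e+06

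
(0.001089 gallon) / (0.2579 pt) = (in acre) 1.12e-05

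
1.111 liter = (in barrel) 0.006988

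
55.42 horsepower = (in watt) 4.133e+04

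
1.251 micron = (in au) 8.362e-18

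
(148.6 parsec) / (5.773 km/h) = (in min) 4.766e+16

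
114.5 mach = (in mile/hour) 8.721e+04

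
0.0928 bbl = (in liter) 14.75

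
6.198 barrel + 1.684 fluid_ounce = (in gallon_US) 260.3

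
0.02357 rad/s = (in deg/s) 1.35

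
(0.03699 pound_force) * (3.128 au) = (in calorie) 1.84e+10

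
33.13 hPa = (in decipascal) 3.313e+04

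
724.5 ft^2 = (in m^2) 67.31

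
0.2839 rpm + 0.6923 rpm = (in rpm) 0.9762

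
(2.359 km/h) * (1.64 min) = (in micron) 6.448e+07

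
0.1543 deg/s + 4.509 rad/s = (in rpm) 43.08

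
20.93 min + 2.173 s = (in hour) 0.3494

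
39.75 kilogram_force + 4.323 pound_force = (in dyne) 4.09e+07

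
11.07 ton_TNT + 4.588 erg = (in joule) 4.632e+10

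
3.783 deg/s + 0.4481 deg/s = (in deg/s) 4.231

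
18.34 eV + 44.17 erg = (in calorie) 1.056e-06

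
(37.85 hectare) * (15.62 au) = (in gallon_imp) 1.946e+20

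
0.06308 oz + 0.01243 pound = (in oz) 0.262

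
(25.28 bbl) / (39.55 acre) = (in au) 1.679e-16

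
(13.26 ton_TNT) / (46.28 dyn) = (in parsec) 0.003885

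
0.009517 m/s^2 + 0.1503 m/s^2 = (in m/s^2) 0.1598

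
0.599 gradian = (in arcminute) 32.35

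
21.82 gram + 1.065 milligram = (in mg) 2.182e+04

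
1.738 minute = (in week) 0.0001724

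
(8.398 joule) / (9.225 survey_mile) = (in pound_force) 0.0001272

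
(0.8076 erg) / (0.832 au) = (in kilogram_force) 6.616e-20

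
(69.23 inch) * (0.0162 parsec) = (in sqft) 9.462e+15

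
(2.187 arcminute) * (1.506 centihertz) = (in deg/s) 0.0005489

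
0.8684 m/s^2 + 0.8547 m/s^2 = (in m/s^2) 1.723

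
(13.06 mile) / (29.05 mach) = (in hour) 0.0005902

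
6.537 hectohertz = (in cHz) 6.537e+04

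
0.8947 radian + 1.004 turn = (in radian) 7.203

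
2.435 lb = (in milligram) 1.104e+06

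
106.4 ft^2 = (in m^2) 9.885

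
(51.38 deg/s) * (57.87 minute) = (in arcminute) 1.07e+07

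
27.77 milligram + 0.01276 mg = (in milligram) 27.78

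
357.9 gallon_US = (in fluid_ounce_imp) 4.768e+04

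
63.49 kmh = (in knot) 34.28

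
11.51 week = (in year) 0.2207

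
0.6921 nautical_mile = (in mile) 0.7965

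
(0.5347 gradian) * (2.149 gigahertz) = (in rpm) 1.724e+08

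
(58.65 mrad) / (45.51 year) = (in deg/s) 2.341e-09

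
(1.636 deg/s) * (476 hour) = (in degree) 2.803e+06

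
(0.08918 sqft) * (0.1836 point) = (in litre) 0.0005366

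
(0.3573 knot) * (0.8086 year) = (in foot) 1.538e+07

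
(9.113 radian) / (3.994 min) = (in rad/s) 0.03803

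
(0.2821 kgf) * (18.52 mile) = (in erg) 8.245e+11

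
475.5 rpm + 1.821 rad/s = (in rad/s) 51.62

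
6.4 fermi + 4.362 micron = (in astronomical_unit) 2.916e-17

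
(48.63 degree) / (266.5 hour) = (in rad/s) 8.847e-07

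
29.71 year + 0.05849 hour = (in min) 1.562e+07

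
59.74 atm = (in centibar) 6053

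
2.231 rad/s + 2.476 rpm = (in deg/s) 142.7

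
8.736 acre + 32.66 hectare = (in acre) 89.44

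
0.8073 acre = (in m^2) 3267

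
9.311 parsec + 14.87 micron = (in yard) 3.142e+17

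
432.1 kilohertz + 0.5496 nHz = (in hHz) 4321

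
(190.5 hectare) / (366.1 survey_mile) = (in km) 0.003233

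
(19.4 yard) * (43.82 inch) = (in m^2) 19.74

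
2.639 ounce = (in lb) 0.1649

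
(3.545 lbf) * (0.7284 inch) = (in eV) 1.821e+18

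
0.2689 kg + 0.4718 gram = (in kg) 0.2694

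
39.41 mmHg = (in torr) 39.41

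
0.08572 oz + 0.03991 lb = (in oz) 0.7243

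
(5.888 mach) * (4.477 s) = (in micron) 8.976e+09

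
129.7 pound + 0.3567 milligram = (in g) 5.883e+04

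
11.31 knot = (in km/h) 20.95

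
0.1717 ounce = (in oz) 0.1717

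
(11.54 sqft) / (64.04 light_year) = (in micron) 1.77e-12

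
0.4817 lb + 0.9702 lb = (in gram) 658.6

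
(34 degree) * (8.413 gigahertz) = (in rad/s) 4.992e+09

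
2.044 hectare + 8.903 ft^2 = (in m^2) 2.044e+04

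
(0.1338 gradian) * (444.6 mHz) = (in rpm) 0.008923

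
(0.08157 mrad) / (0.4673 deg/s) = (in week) 1.654e-08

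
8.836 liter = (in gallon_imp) 1.944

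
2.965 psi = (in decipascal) 2.044e+05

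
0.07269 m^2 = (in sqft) 0.7824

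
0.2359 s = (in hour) 6.553e-05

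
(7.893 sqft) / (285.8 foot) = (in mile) 5.231e-06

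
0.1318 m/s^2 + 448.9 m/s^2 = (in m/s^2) 449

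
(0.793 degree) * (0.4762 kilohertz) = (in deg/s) 377.6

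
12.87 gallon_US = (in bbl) 0.3064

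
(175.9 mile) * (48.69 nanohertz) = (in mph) 0.03083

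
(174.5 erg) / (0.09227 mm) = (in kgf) 0.01928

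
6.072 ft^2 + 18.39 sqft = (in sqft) 24.46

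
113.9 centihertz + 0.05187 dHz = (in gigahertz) 1.144e-09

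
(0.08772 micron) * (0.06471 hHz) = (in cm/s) 5.676e-05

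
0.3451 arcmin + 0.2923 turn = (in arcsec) 3.788e+05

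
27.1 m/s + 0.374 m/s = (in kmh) 98.91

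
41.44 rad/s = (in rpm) 395.7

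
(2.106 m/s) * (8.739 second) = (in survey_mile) 0.01144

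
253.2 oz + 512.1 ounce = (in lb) 47.83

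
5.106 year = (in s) 1.61e+08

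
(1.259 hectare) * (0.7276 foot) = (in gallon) 7.376e+05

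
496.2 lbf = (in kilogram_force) 225.1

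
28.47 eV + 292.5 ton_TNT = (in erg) 1.224e+19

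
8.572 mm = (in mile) 5.326e-06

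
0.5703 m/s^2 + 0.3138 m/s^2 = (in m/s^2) 0.8841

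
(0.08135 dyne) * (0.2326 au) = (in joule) 2.831e+04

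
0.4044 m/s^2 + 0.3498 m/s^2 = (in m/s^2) 0.7542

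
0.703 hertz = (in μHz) 7.03e+05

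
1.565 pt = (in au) 3.691e-15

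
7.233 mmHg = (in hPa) 9.643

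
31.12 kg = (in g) 3.112e+04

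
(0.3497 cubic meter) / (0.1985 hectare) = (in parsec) 5.709e-21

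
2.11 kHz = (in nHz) 2.11e+12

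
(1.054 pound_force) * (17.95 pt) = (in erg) 2.969e+05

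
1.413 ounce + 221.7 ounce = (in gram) 6325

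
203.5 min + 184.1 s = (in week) 0.02049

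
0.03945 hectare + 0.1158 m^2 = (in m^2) 394.6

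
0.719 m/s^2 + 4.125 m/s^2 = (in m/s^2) 4.844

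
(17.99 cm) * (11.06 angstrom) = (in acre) 4.917e-14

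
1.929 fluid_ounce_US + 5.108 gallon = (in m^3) 0.01939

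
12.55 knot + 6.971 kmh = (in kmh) 30.21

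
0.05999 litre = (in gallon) 0.01585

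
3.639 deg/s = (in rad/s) 0.06351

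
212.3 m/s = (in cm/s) 2.123e+04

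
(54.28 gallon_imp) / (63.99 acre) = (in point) 0.002701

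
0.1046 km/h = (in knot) 0.05648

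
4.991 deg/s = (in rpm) 0.8318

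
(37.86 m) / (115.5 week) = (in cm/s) 5.42e-05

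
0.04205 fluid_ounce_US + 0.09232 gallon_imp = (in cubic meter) 0.0004209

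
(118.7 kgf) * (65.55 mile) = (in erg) 1.228e+15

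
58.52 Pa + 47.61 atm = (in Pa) 4.824e+06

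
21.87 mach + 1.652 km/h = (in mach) 21.87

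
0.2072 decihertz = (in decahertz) 0.002072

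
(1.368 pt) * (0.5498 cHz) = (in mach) 7.792e-09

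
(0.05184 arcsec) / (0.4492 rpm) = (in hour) 1.484e-09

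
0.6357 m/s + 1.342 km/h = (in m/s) 1.008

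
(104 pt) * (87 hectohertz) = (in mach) 0.9374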